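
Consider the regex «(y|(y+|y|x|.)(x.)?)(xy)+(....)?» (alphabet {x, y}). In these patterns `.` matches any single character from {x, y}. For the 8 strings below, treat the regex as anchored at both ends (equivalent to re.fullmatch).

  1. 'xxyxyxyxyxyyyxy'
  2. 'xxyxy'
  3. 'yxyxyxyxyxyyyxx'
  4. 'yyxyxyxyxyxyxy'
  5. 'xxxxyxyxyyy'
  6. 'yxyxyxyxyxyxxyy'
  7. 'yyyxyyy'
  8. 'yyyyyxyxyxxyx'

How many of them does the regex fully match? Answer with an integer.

7

1 → match
2 → match
3 → match
4 → match
5 → match
6 → match
7 → no match
8 → match
Total matched: 7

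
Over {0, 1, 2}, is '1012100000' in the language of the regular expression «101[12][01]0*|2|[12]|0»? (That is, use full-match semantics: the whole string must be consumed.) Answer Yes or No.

Yes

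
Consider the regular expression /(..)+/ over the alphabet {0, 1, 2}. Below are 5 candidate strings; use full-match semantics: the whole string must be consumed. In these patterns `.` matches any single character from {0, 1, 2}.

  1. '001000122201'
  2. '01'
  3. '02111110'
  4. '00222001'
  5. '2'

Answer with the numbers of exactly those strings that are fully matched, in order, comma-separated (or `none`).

1 → match
2 → match
3 → match
4 → match
5 → no match

1, 2, 3, 4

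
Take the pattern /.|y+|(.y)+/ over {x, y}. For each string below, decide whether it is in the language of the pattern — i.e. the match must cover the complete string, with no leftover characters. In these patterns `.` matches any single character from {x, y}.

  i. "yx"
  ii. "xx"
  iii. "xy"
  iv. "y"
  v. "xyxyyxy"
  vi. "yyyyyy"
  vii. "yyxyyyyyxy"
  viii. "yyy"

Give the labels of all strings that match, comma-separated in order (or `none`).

i → no match
ii → no match
iii → match
iv → match
v → no match
vi → match
vii → match
viii → match

iii, iv, vi, vii, viii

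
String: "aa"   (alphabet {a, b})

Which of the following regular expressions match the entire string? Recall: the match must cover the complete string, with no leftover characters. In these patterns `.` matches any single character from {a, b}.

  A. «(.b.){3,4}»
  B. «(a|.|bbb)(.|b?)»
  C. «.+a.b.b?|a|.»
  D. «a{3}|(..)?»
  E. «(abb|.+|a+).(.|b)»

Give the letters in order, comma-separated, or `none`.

B, D

A → no match
B → match
C → no match
D → match
E → no match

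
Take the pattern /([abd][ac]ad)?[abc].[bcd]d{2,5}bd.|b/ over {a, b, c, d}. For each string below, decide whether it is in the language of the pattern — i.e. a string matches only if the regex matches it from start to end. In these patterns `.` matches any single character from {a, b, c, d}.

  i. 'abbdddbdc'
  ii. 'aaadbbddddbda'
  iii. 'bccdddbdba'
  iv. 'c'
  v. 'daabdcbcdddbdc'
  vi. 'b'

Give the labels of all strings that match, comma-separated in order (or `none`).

i, ii, vi

i → match
ii → match
iii → no match
iv → no match
v → no match
vi → match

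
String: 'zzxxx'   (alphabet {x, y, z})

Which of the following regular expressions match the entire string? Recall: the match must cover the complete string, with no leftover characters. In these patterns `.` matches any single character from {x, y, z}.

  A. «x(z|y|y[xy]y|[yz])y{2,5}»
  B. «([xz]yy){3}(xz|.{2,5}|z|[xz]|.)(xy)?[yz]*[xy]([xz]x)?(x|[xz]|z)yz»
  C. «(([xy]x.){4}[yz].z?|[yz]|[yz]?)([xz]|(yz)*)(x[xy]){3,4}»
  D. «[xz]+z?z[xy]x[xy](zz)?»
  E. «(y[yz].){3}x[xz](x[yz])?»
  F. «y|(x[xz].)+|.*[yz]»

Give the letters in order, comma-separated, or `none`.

A → no match — must start with 'x'
B → no match — must end with 'yz'
C → no match
D → match
E → no match — must start with 'y'
F → no match

D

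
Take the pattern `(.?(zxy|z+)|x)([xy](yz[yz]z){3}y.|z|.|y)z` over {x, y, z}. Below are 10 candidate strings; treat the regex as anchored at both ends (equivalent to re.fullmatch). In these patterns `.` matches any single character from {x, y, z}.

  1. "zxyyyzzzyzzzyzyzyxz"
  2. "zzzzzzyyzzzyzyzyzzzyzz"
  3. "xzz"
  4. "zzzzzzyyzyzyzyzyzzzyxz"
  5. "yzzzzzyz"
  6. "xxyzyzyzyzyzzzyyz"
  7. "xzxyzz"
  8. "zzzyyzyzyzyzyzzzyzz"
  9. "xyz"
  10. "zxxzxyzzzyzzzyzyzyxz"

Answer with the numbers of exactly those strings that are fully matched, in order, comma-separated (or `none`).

1, 2, 3, 4, 5, 6, 7, 8, 9

1 → match
2 → match
3 → match
4 → match
5 → match
6 → match
7 → match
8 → match
9 → match
10 → no match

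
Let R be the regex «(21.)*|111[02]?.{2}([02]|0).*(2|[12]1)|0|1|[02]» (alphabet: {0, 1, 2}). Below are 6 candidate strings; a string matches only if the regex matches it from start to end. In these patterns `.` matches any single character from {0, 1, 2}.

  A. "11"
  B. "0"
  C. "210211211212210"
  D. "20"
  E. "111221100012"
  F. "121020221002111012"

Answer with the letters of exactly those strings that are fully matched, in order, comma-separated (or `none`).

B, C

A → no match
B → match
C → match
D → no match
E → no match
F → no match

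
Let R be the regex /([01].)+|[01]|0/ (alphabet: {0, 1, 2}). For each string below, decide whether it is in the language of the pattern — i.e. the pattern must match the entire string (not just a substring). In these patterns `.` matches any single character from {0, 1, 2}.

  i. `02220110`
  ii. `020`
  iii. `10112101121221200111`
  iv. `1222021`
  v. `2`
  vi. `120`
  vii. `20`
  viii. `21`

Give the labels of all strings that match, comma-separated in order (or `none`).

i → no match
ii → no match
iii → no match
iv → no match
v → no match
vi → no match
vii → no match
viii → no match

none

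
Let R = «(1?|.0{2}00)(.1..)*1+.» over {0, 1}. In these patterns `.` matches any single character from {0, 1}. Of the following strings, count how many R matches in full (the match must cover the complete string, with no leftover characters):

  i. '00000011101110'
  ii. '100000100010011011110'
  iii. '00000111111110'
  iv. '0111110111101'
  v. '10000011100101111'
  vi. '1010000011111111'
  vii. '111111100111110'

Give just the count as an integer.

i → no match
ii → match
iii → match
iv → no match
v → no match
vi → no match
vii → match
Total matched: 3

3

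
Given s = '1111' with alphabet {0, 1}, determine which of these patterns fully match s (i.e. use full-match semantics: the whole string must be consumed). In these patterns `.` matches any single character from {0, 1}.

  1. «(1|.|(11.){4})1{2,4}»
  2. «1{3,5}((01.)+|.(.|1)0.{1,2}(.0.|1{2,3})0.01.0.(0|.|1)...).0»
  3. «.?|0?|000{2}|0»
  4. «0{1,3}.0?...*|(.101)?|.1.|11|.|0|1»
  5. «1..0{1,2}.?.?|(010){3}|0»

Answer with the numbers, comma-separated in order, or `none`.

1

1 → match
2 → no match — must end with '0'
3 → no match
4 → no match
5 → no match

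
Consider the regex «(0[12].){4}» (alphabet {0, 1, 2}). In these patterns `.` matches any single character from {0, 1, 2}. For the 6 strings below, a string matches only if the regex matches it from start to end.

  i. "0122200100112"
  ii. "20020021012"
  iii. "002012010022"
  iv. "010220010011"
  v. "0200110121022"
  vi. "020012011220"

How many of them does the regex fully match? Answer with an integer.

i → no match
ii. "20020021012" → no match — must start with "0"
iii. "002012010022" → no match
iv. "010220010011" → no match
v → no match
vi. "020012011220" → no match
Total matched: 0

0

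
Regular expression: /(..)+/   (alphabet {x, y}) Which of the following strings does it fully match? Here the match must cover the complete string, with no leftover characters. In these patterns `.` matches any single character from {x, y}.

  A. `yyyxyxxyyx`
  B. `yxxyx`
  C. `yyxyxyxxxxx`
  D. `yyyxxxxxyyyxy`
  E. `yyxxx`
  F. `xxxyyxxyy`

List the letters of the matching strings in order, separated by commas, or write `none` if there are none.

A

A → match
B → no match
C → no match
D → no match
E → no match
F → no match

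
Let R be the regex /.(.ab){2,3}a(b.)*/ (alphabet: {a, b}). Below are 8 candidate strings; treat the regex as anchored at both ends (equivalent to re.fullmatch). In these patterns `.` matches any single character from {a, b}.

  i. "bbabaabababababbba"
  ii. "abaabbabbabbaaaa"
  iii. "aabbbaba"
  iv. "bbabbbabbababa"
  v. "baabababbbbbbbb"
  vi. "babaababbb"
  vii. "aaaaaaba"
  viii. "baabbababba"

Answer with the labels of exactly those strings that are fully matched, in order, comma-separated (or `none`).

i → match
ii → no match
iii → no match
iv → no match
v → no match
vi → no match
vii → no match
viii → no match

i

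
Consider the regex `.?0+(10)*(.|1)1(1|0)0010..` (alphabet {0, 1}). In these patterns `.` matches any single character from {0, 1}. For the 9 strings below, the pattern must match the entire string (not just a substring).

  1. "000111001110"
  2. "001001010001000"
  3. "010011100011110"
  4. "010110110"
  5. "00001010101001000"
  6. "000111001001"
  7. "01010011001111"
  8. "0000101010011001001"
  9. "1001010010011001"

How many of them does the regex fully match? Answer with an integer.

1. "000111001110" → no match
2 → no match
3 → no match
4. "010110110" → no match
5 → no match
6. "000111001001" → match
7 → no match
8 → match
9 → no match
Total matched: 2

2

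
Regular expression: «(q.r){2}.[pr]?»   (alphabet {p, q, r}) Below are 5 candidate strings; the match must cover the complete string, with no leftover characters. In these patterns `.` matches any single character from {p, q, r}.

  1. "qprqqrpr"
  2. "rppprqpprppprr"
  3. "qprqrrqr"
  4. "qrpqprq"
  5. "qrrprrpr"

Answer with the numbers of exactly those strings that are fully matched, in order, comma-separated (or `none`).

1, 3

1. "qprqqrpr" → match
2 → no match — must start with "q"
3. "qprqrrqr" → match
4. "qrpqprq" → no match
5. "qrrprrpr" → no match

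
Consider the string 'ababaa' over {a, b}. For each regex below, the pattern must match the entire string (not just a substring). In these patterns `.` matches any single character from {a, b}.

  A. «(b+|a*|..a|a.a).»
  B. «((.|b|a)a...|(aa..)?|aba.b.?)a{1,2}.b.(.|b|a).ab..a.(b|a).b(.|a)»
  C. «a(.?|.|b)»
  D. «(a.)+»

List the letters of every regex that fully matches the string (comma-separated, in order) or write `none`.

D

A → no match
B → no match
C → no match
D → match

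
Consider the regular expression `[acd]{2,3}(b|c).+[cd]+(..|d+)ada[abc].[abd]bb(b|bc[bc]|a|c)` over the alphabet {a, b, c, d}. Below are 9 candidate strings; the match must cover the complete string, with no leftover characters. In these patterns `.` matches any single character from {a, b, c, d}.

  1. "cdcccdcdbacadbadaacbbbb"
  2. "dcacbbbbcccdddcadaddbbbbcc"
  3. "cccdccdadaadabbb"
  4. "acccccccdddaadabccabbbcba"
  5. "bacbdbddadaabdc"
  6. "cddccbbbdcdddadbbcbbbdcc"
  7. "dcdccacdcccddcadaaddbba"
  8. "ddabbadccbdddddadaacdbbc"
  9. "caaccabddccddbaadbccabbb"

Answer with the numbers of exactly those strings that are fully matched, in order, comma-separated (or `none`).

1 → no match
2 → no match
3 → match
4 → no match
5 → no match
6 → no match
7 → match
8 → match
9 → no match

3, 7, 8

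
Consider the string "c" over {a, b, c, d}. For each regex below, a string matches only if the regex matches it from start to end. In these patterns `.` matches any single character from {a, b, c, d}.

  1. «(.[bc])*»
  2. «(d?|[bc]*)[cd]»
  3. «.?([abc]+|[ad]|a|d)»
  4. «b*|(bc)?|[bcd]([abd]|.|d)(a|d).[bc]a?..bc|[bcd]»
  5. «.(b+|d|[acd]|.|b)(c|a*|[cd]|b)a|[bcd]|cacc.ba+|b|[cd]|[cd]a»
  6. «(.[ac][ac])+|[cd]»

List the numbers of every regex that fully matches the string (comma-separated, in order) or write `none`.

1 → no match
2 → match
3 → match
4 → match
5 → match
6 → match

2, 3, 4, 5, 6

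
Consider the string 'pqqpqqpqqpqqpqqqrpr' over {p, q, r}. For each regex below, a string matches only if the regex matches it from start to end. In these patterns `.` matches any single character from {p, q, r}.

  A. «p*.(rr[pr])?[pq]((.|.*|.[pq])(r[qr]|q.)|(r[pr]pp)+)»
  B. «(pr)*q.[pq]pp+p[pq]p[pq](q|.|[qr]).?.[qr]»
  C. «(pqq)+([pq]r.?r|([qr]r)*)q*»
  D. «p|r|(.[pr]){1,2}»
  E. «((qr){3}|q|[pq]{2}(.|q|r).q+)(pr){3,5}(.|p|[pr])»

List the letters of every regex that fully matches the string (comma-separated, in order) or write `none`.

C

A → no match
B → no match
C → match
D → no match
E → no match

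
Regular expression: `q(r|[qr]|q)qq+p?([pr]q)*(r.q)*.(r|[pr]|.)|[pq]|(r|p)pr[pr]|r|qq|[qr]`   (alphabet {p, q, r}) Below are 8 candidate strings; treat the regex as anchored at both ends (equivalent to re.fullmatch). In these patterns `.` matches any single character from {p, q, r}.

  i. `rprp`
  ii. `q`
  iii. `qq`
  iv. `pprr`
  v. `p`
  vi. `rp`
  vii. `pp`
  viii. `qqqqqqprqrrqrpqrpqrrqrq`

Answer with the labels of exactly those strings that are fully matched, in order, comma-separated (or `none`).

i, ii, iii, iv, v, viii

i. `rprp` → match
ii. `q` → match
iii. `qq` → match
iv. `pprr` → match
v. `p` → match
vi. `rp` → no match
vii. `pp` → no match
viii → match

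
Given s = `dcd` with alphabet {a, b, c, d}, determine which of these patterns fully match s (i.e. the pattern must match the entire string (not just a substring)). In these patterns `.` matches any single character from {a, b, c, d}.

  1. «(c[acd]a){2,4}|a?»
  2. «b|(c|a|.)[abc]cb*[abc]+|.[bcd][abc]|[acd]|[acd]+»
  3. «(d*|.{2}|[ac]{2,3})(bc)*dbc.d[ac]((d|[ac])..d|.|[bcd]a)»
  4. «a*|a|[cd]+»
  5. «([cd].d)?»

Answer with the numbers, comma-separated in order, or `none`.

1 → no match
2 → match
3 → no match
4 → match
5 → match

2, 4, 5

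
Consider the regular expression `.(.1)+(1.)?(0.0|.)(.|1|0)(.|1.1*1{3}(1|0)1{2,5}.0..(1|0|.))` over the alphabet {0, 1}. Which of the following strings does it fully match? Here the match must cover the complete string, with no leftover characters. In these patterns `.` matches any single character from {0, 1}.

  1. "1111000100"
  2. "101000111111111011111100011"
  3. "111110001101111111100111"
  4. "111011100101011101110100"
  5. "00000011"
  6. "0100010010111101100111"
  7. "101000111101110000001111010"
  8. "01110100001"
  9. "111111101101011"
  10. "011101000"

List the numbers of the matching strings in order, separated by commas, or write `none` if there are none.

1 → no match
2 → no match
3 → match
4 → no match
5 → no match
6 → no match
7 → no match
8 → no match
9 → no match
10 → no match

3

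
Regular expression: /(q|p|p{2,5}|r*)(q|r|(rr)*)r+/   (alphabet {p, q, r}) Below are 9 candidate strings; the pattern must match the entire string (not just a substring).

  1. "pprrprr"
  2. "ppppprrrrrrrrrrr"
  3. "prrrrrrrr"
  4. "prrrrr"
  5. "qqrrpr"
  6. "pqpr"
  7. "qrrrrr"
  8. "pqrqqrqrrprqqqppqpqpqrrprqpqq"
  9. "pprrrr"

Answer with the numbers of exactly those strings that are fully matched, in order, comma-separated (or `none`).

1 → no match
2 → match
3 → match
4 → match
5 → no match
6 → no match
7 → match
8 → no match — must end with "r"
9 → match

2, 3, 4, 7, 9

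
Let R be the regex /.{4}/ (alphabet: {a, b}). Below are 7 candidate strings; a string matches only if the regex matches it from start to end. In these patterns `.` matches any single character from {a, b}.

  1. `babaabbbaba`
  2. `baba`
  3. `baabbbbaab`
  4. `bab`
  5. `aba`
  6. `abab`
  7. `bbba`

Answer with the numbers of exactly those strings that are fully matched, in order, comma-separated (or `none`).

2, 6, 7

1. `babaabbbaba` → no match
2. `baba` → match
3. `baabbbbaab` → no match
4. `bab` → no match
5. `aba` → no match
6. `abab` → match
7. `bbba` → match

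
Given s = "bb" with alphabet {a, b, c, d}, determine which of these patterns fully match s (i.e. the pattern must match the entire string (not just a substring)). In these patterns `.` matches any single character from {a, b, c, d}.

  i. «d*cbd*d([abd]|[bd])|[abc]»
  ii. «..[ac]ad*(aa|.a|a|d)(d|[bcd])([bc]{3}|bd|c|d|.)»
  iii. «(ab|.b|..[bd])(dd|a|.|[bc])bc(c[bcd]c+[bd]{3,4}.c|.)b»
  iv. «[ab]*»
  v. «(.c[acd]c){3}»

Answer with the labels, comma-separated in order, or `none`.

i → no match
ii → no match
iii → no match
iv → match
v → no match — must end with "c"

iv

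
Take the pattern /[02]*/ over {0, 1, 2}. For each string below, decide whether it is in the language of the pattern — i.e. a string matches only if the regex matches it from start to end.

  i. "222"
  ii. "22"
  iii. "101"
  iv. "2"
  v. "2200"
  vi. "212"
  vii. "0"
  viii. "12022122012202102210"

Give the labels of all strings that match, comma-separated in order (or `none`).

i → match
ii → match
iii → no match
iv → match
v → match
vi → no match
vii → match
viii → no match

i, ii, iv, v, vii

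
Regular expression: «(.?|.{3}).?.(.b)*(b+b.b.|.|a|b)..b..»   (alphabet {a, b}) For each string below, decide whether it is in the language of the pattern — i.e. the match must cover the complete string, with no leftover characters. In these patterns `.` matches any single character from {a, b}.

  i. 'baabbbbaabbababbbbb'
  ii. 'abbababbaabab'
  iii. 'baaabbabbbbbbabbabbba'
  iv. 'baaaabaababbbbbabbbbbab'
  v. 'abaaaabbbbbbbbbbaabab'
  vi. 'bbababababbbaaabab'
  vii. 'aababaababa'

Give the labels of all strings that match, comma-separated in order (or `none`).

i → no match
ii → match
iii → match
iv → no match
v → match
vi → match
vii → no match

ii, iii, v, vi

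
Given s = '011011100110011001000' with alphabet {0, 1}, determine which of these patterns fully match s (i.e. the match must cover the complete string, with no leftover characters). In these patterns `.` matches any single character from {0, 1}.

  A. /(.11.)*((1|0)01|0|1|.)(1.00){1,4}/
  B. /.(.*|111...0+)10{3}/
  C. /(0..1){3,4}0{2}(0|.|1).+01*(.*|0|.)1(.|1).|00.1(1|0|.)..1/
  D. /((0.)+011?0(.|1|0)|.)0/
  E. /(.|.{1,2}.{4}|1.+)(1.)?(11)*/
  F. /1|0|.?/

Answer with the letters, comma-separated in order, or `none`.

A → match
B → match
C → no match
D → no match
E → no match
F → no match

A, B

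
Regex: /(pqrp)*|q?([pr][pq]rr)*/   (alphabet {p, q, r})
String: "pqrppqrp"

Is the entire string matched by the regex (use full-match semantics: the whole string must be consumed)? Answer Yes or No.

Yes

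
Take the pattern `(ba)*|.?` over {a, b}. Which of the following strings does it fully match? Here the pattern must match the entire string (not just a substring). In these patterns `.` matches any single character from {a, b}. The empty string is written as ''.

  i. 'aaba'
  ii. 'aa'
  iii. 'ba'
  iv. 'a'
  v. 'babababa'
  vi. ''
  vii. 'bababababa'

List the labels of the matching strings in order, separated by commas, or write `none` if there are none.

i → no match
ii → no match
iii → match
iv → match
v → match
vi → match
vii → match

iii, iv, v, vi, vii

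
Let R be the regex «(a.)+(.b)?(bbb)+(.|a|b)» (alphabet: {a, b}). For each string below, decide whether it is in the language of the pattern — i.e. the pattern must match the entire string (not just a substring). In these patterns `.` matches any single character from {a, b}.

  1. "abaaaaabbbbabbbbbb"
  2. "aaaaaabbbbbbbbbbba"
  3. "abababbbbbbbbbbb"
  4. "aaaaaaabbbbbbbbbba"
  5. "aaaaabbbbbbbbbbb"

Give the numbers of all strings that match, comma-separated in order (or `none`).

1 → no match
2 → match
3 → match
4 → match
5 → match

2, 3, 4, 5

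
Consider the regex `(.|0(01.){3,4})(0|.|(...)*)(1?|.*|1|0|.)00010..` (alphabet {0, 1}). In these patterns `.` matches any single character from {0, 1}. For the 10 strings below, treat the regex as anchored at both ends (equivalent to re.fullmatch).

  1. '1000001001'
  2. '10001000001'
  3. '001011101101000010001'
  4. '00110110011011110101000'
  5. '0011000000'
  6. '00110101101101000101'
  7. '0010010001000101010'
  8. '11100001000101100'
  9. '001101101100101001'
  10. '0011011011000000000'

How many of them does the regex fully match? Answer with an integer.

1 → match
2 → no match
3 → no match
4 → no match
5 → no match
6 → no match
7 → no match
8 → no match
9 → no match
10 → no match
Total matched: 1

1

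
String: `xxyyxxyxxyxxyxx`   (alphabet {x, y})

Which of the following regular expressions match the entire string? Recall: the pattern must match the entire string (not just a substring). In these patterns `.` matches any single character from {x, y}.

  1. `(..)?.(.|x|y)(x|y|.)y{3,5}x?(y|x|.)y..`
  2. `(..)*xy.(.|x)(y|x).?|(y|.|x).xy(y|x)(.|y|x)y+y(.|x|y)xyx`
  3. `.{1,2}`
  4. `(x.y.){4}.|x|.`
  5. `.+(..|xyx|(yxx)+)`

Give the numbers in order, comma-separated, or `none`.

5

1 → no match
2 → no match
3 → no match
4 → no match
5 → match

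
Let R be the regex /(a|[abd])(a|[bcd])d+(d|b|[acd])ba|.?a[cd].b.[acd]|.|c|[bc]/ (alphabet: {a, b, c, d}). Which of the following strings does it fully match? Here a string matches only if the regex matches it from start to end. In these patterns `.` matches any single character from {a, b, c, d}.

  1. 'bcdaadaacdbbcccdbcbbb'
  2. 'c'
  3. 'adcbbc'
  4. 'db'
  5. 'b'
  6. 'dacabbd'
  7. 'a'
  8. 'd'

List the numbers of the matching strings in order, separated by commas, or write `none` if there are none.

1 → no match
2 → match
3 → match
4 → no match
5 → match
6 → match
7 → match
8 → match

2, 3, 5, 6, 7, 8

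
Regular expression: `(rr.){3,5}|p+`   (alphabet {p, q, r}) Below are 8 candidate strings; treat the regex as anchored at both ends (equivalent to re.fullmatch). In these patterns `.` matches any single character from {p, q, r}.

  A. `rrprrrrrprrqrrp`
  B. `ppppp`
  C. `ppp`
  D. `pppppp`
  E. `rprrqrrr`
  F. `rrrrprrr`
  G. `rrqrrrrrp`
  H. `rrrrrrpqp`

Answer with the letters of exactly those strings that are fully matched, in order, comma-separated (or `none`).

A → match
B → match
C → match
D → match
E → no match
F → no match
G → match
H → no match

A, B, C, D, G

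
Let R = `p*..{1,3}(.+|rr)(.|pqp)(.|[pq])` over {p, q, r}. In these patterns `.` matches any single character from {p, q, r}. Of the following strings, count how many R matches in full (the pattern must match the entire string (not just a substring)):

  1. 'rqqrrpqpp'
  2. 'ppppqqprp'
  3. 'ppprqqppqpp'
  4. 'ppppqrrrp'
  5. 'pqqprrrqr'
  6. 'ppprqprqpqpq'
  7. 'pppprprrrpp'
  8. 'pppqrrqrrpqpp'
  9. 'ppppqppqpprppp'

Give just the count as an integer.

9

1 → match
2 → match
3 → match
4 → match
5 → match
6 → match
7 → match
8 → match
9 → match
Total matched: 9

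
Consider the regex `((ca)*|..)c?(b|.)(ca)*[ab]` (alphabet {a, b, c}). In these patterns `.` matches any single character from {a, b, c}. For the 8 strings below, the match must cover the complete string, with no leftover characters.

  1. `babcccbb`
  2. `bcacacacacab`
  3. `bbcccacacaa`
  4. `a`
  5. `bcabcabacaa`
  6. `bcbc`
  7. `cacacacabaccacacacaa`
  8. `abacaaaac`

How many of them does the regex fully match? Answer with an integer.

1 → no match
2 → match
3 → match
4 → no match
5 → no match
6 → no match
7 → no match
8 → no match
Total matched: 2

2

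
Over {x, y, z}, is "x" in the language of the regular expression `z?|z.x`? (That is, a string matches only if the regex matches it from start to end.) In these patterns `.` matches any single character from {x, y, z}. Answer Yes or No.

No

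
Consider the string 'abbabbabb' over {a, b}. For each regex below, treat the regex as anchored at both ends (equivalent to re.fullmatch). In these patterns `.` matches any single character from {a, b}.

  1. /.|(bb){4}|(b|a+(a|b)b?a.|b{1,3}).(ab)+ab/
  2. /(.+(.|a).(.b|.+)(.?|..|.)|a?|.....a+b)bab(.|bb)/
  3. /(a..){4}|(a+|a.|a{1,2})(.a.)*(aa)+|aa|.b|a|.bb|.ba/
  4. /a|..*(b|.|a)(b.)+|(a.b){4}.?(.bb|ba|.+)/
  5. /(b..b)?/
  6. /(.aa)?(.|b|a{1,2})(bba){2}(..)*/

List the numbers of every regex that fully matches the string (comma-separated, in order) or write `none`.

2, 4, 6

1 → no match
2 → match
3 → no match
4 → match
5 → no match
6 → match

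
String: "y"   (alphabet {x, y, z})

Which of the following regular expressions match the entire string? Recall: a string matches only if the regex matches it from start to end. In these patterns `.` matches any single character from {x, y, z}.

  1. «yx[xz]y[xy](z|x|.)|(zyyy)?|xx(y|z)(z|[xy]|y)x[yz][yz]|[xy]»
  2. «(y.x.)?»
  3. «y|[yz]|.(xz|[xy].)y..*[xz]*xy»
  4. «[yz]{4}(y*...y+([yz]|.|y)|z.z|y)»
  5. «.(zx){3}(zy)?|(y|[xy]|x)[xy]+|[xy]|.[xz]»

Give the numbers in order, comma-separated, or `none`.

1, 3, 5

1 → match
2 → no match
3 → match
4 → no match
5 → match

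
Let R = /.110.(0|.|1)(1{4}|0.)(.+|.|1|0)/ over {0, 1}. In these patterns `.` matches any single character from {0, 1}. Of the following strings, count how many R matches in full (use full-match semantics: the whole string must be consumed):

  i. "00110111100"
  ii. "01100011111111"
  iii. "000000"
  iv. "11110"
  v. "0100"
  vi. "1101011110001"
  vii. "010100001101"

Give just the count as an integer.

i → no match
ii → match
iii → no match
iv → no match
v → no match
vi → no match
vii → no match
Total matched: 1

1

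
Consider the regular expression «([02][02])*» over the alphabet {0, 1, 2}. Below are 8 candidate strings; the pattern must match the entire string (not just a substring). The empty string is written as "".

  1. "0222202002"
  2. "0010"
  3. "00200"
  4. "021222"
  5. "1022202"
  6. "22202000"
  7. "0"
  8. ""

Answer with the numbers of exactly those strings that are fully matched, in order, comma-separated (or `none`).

1, 6, 8

1. "0222202002" → match
2. "0010" → no match
3. "00200" → no match
4. "021222" → no match
5. "1022202" → no match
6. "22202000" → match
7. "0" → no match
8. "" → match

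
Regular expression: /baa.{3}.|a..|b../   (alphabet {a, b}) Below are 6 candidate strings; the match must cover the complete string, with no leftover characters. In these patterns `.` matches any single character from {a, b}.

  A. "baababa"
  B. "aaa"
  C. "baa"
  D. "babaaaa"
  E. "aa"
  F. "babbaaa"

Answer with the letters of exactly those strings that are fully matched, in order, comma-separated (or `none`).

A, B, C

A → match
B → match
C → match
D → no match
E → no match
F → no match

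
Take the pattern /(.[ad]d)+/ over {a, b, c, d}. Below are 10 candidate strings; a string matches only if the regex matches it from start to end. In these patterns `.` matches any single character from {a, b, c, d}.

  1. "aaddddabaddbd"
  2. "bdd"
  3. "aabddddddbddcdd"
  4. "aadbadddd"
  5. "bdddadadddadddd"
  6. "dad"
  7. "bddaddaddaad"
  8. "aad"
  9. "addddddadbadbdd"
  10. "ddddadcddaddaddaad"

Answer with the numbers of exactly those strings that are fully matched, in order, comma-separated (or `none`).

1 → no match
2 → match
3 → no match
4 → match
5 → match
6 → match
7 → match
8 → match
9 → match
10 → match

2, 4, 5, 6, 7, 8, 9, 10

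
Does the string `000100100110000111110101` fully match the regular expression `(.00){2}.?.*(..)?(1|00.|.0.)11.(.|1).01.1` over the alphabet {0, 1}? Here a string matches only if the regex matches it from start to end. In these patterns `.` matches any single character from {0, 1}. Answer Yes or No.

Yes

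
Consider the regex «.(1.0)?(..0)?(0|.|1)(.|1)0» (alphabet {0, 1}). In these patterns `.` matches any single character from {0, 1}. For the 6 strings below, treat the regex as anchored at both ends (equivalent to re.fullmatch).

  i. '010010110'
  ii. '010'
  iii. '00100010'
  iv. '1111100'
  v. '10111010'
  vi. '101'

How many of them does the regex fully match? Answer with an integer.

0

i → no match
ii → no match
iii → no match
iv → no match
v → no match
vi → no match — must end with '0'
Total matched: 0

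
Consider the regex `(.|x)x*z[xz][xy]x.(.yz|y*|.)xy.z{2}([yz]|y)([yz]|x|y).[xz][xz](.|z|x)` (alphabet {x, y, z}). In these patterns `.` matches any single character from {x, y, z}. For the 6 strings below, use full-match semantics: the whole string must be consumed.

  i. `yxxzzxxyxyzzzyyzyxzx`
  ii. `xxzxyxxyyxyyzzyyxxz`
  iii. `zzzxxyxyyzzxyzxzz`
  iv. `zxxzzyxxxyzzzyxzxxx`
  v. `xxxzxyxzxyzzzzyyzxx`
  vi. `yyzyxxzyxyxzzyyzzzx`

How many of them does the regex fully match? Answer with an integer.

i → no match
ii → no match
iii → no match
iv → match
v → match
vi → no match
Total matched: 2

2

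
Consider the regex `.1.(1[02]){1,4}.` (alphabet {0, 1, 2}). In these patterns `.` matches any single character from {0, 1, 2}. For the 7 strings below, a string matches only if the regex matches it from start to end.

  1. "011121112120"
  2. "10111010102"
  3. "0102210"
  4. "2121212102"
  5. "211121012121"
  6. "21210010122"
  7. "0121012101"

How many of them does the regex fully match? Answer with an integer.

1 → no match
2 → no match
3 → no match
4 → match
5 → match
6 → no match
7 → match
Total matched: 3

3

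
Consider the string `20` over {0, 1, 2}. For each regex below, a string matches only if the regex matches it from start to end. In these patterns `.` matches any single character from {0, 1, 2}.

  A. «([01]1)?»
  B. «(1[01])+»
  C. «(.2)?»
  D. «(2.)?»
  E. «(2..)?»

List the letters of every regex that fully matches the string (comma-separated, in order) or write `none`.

D

A → no match
B → no match — must start with `1`
C → no match
D → match
E → no match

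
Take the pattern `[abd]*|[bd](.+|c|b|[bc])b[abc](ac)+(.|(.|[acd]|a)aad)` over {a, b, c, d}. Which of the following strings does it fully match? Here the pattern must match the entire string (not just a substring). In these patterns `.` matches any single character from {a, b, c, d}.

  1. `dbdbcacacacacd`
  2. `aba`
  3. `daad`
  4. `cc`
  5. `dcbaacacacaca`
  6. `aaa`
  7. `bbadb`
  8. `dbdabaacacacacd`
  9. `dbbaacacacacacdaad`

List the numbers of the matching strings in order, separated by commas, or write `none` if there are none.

1, 2, 3, 5, 6, 7, 8, 9

1 → match
2 → match
3 → match
4 → no match
5 → match
6 → match
7 → match
8 → match
9 → match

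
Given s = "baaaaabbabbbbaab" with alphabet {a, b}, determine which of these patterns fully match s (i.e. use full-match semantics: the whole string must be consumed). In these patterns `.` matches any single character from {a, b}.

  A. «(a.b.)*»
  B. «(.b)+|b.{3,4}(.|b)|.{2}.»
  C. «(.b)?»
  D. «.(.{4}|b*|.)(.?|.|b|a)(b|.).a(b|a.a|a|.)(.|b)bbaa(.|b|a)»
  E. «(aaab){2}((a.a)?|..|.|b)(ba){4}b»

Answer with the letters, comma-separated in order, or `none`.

A → no match
B → no match
C → no match
D → match
E → no match — must start with "aaab"

D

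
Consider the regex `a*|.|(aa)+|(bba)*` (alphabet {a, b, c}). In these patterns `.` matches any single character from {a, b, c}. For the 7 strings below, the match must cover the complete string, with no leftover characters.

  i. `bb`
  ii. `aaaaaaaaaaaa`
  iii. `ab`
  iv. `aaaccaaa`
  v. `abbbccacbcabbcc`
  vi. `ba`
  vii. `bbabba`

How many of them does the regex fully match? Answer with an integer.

2

i → no match
ii → match
iii → no match
iv → no match
v → no match
vi → no match
vii → match
Total matched: 2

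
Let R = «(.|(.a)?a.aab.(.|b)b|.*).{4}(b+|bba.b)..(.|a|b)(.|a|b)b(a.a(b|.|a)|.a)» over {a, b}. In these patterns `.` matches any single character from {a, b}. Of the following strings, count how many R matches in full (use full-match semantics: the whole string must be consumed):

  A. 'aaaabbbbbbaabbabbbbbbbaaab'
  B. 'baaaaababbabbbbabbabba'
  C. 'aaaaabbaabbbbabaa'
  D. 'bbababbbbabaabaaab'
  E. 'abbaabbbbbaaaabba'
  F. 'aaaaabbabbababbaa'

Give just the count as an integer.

6

A → match
B → match
C → match
D → match
E → match
F → match
Total matched: 6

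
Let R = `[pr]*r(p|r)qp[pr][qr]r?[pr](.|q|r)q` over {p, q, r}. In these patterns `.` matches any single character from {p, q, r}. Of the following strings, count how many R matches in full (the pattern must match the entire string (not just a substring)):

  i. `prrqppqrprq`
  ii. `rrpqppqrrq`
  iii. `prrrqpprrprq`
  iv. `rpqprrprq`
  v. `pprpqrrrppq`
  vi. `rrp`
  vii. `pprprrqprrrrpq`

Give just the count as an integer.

5

i → match
ii → match
iii → match
iv → match
v → no match
vi → no match — must end with `q`
vii → match
Total matched: 5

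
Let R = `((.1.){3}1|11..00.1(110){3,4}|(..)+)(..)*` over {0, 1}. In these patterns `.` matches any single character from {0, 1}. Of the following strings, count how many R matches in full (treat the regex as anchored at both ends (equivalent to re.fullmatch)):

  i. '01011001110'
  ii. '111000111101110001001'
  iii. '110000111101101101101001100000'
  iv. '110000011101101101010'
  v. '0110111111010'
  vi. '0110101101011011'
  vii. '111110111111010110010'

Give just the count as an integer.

i → no match
ii → no match
iii → match
iv → match
v → no match
vi → match
vii → no match
Total matched: 3

3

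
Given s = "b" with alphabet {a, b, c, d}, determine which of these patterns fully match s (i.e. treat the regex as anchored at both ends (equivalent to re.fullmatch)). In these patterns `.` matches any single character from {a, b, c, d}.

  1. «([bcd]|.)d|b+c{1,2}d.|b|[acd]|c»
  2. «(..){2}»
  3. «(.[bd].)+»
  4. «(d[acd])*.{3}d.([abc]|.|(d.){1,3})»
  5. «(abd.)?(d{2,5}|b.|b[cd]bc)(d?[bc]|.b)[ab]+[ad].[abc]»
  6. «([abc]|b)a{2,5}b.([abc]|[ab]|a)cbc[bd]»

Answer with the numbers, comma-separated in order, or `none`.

1 → match
2 → no match
3 → no match
4 → no match
5 → no match
6 → no match

1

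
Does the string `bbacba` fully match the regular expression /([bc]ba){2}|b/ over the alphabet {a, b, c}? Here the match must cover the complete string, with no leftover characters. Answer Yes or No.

Yes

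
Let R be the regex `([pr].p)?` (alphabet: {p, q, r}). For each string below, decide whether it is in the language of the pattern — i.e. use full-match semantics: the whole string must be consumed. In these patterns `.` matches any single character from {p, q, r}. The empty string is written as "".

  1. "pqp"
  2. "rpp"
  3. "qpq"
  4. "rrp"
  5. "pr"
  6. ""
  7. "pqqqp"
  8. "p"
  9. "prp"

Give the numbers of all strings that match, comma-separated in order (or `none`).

1 → match
2 → match
3 → no match
4 → match
5 → no match
6 → match
7 → no match
8 → no match
9 → match

1, 2, 4, 6, 9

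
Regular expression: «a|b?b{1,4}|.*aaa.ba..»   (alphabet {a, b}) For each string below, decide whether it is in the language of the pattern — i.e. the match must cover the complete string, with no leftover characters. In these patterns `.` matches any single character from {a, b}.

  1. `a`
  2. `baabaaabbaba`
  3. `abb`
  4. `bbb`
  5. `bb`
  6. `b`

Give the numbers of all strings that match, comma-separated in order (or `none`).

1 → match
2 → match
3 → no match
4 → match
5 → match
6 → match

1, 2, 4, 5, 6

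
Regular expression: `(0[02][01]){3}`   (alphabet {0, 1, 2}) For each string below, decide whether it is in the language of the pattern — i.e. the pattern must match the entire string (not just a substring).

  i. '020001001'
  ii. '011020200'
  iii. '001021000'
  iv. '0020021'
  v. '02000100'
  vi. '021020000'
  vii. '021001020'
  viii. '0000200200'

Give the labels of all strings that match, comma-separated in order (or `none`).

i, iii, vi, vii

i → match
ii → no match
iii → match
iv → no match
v → no match
vi → match
vii → match
viii → no match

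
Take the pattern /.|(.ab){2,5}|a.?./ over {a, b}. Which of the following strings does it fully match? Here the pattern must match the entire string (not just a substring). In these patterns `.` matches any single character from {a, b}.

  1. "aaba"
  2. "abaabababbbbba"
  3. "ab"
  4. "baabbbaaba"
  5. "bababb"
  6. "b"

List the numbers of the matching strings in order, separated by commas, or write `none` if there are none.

3, 6

1 → no match
2 → no match
3 → match
4 → no match
5 → no match
6 → match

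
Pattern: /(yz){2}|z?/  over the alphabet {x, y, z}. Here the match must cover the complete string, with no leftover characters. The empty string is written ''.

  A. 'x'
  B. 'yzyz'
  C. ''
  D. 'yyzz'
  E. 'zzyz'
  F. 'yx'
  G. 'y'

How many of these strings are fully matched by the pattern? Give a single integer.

2

A → no match
B → match
C → match
D → no match
E → no match
F → no match
G → no match
Total matched: 2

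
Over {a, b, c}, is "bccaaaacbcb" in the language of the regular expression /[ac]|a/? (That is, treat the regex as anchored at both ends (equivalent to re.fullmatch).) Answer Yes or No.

No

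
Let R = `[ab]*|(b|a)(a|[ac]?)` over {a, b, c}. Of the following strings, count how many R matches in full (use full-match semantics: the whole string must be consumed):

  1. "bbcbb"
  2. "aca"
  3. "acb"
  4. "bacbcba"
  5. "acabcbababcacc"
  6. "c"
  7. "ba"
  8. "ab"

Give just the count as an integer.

1 → no match
2 → no match
3 → no match
4 → no match
5 → no match
6 → no match
7 → match
8 → match
Total matched: 2

2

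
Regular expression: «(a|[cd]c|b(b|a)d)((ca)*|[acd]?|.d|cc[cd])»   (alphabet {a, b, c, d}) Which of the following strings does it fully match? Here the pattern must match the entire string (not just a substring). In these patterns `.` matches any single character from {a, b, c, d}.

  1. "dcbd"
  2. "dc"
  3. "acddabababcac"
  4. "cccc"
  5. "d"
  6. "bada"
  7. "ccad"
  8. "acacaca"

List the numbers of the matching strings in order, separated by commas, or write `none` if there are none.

1 → match
2 → match
3 → no match
4 → no match
5 → no match
6 → match
7 → match
8 → match

1, 2, 6, 7, 8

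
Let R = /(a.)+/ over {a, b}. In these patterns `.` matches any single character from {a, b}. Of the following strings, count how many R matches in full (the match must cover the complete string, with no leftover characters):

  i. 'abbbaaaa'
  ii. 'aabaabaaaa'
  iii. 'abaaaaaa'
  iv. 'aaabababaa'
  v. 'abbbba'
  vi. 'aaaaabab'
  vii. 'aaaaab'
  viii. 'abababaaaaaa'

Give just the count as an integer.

5

i → no match
ii → no match
iii → match
iv → match
v → no match
vi → match
vii → match
viii → match
Total matched: 5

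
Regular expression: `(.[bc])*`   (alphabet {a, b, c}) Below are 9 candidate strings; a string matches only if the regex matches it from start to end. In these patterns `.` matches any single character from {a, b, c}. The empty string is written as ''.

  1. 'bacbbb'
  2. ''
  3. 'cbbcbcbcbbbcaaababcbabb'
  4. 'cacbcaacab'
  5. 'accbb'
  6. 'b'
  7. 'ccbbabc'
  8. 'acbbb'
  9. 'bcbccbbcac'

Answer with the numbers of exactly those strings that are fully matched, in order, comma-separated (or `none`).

2, 9

1 → no match
2 → match
3 → no match
4 → no match
5 → no match
6 → no match
7 → no match
8 → no match
9 → match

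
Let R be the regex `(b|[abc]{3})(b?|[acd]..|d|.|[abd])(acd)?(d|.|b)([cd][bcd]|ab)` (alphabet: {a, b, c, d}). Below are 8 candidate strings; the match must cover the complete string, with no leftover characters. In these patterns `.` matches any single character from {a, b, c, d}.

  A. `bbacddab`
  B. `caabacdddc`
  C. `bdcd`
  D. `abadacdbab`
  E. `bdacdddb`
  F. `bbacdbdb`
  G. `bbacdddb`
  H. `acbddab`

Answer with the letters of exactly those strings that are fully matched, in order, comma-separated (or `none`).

A → match
B → match
C → match
D → match
E → match
F → match
G → match
H → match

A, B, C, D, E, F, G, H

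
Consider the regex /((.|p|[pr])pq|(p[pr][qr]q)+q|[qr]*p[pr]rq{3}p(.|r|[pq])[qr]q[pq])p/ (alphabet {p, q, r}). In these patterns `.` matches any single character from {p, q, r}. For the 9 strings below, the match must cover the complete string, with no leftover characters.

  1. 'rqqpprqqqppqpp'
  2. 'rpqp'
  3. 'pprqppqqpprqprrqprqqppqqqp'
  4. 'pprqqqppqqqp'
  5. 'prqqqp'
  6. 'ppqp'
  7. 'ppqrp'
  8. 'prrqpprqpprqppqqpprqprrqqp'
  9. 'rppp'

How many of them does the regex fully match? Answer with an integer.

1 → no match
2. 'rpqp' → match
3 → match
4. 'pprqqqppqqqp' → match
5. 'prqqqp' → match
6. 'ppqp' → match
7. 'ppqrp' → no match
8 → match
9. 'rppp' → no match
Total matched: 6

6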